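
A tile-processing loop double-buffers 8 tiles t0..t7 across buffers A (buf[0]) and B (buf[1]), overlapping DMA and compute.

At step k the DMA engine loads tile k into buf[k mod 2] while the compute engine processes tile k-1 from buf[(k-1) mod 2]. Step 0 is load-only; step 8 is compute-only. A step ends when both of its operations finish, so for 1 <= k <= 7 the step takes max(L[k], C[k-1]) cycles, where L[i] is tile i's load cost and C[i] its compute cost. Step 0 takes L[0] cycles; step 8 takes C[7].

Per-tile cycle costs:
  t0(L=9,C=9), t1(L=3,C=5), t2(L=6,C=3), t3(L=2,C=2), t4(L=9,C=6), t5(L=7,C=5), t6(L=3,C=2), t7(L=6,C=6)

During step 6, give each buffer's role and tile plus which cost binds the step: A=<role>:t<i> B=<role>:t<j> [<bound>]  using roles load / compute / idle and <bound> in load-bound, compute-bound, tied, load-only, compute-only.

step 6: A=load:t6 B=compute:t5 [compute-bound]

  0. 9=9c; end=9; A:t0 B:-
  1. max(3,9)=9c; end=18; A:t0 B:t1
  2. max(6,5)=6c; end=24; A:t2 B:t1
  3. max(2,3)=3c; end=27; A:t2 B:t3
  4. max(9,2)=9c; end=36; A:t4 B:t3
  5. max(7,6)=7c; end=43; A:t4 B:t5
  6. max(3,5)=5c; end=48; A:t6 B:t5
  7. max(6,2)=6c; end=54; A:t6 B:t7
  8. 6=6c; end=60; A:t6 B:t7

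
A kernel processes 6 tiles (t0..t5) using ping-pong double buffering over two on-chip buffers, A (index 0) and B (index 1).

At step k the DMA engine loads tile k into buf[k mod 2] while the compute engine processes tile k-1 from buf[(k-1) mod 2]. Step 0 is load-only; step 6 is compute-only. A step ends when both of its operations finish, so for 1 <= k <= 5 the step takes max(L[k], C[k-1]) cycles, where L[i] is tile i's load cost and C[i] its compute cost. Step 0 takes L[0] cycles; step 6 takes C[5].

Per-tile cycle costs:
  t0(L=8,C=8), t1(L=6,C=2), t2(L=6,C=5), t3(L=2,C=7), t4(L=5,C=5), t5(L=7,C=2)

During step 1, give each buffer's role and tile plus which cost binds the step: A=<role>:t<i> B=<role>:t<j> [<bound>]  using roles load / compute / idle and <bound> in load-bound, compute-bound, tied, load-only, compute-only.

k=0 load=t0/8c comp=- wait=8 total=8
k=1 load=t1/6c comp=t0/8c wait=8 total=16
k=2 load=t2/6c comp=t1/2c wait=6 total=22
k=3 load=t3/2c comp=t2/5c wait=5 total=27
k=4 load=t4/5c comp=t3/7c wait=7 total=34
k=5 load=t5/7c comp=t4/5c wait=7 total=41
k=6 load=- comp=t5/2c wait=2 total=43

step 1: A=compute:t0 B=load:t1 [compute-bound]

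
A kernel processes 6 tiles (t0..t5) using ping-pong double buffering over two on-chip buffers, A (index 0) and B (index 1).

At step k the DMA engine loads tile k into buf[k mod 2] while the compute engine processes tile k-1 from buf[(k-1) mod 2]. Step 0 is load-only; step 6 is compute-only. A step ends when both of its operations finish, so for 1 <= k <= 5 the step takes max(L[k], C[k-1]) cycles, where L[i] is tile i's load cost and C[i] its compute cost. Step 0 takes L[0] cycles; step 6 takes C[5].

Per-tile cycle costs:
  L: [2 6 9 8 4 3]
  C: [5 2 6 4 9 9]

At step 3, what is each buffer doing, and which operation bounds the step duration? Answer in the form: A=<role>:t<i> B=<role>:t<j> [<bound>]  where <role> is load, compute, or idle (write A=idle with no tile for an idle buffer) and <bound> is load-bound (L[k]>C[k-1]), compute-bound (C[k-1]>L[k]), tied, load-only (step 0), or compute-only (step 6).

step 3: A=compute:t2 B=load:t3 [load-bound]

[0] DMA t0→A (2c) ∥ CU idle ⇒ 2c, clock 2
[1] DMA t1→B (6c) ∥ CU A:t0 (5c) ⇒ 6c, clock 8
[2] DMA t2→A (9c) ∥ CU B:t1 (2c) ⇒ 9c, clock 17
[3] DMA t3→B (8c) ∥ CU A:t2 (6c) ⇒ 8c, clock 25
[4] DMA t4→A (4c) ∥ CU B:t3 (4c) ⇒ 4c, clock 29
[5] DMA t5→B (3c) ∥ CU A:t4 (9c) ⇒ 9c, clock 38
[6] DMA idle ∥ CU B:t5 (9c) ⇒ 9c, clock 47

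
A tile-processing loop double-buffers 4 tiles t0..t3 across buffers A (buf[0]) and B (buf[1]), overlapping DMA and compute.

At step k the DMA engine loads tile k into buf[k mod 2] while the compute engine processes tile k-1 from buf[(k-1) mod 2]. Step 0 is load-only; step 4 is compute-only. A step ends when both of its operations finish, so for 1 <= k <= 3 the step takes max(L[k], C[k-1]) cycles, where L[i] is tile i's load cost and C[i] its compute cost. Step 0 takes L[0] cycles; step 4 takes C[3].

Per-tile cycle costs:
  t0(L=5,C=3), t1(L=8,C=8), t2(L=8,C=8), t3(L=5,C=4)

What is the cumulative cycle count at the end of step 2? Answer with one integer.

[0] DMA t0→A (5c) ∥ CU idle ⇒ 5c, clock 5
[1] DMA t1→B (8c) ∥ CU A:t0 (3c) ⇒ 8c, clock 13
[2] DMA t2→A (8c) ∥ CU B:t1 (8c) ⇒ 8c, clock 21
[3] DMA t3→B (5c) ∥ CU A:t2 (8c) ⇒ 8c, clock 29
[4] DMA idle ∥ CU B:t3 (4c) ⇒ 4c, clock 33

end_cycle[2] = 21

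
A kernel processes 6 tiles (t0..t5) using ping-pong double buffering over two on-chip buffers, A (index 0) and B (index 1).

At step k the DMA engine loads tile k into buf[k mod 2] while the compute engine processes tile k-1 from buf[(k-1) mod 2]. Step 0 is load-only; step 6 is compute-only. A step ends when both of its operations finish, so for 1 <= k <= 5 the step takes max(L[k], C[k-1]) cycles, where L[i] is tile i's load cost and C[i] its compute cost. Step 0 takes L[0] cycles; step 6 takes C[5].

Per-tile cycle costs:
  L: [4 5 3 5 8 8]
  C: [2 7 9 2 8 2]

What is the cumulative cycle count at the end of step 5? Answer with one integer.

end_cycle[5] = 41

k=0 load=t0/4c comp=- wait=4 total=4
k=1 load=t1/5c comp=t0/2c wait=5 total=9
k=2 load=t2/3c comp=t1/7c wait=7 total=16
k=3 load=t3/5c comp=t2/9c wait=9 total=25
k=4 load=t4/8c comp=t3/2c wait=8 total=33
k=5 load=t5/8c comp=t4/8c wait=8 total=41
k=6 load=- comp=t5/2c wait=2 total=43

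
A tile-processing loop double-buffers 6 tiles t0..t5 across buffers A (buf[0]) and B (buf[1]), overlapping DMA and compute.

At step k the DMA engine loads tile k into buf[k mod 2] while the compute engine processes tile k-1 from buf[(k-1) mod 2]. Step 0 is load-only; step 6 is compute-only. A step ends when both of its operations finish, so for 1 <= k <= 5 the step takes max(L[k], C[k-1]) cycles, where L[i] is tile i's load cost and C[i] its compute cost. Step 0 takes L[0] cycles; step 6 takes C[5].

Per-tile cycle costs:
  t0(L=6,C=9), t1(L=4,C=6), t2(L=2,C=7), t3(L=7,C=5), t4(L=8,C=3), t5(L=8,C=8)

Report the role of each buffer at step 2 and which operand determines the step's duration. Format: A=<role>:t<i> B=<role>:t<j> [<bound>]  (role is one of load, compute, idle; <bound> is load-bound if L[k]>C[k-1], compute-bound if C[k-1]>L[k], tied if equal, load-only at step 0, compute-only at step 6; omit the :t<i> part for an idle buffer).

step 2: A=load:t2 B=compute:t1 [compute-bound]

  0. 6=6c; end=6; A:t0 B:-
  1. max(4,9)=9c; end=15; A:t0 B:t1
  2. max(2,6)=6c; end=21; A:t2 B:t1
  3. max(7,7)=7c; end=28; A:t2 B:t3
  4. max(8,5)=8c; end=36; A:t4 B:t3
  5. max(8,3)=8c; end=44; A:t4 B:t5
  6. 8=8c; end=52; A:t4 B:t5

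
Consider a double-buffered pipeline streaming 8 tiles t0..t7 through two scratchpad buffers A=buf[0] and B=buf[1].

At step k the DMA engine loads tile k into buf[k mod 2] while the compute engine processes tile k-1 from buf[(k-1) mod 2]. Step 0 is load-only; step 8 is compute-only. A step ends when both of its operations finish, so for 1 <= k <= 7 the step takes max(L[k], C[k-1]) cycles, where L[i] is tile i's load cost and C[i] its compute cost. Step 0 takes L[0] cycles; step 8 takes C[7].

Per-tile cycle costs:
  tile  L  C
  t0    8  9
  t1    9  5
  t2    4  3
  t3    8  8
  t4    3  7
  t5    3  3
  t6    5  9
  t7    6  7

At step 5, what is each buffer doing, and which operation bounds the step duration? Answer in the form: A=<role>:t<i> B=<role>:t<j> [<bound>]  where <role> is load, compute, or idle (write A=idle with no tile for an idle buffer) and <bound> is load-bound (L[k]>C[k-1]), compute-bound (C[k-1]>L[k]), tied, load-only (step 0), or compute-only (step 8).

step 0: L[0]=8 → dur=8, Σ=8 | A=load:t0 B=idle [load-only]
step 1: L[1]=9 C[0]=9 → dur=9, Σ=17 | A=compute:t0 B=load:t1 [tied]
step 2: L[2]=4 C[1]=5 → dur=5, Σ=22 | A=load:t2 B=compute:t1 [compute-bound]
step 3: L[3]=8 C[2]=3 → dur=8, Σ=30 | A=compute:t2 B=load:t3 [load-bound]
step 4: L[4]=3 C[3]=8 → dur=8, Σ=38 | A=load:t4 B=compute:t3 [compute-bound]
step 5: L[5]=3 C[4]=7 → dur=7, Σ=45 | A=compute:t4 B=load:t5 [compute-bound]
step 6: L[6]=5 C[5]=3 → dur=5, Σ=50 | A=load:t6 B=compute:t5 [load-bound]
step 7: L[7]=6 C[6]=9 → dur=9, Σ=59 | A=compute:t6 B=load:t7 [compute-bound]
step 8: C[7]=7 → dur=7, Σ=66 | A=idle B=compute:t7 [compute-only]

step 5: A=compute:t4 B=load:t5 [compute-bound]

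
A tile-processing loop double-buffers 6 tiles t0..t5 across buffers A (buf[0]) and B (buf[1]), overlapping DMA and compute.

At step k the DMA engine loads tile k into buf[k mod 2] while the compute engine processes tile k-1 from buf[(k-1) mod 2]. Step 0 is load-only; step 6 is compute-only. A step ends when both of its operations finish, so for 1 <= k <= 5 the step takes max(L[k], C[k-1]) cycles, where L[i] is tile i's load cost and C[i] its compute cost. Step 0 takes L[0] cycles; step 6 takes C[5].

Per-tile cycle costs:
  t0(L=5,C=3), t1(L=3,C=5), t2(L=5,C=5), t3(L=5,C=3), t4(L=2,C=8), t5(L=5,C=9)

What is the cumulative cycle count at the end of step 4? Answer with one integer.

end_cycle[4] = 21

[0] DMA t0→A (5c) ∥ CU idle ⇒ 5c, clock 5
[1] DMA t1→B (3c) ∥ CU A:t0 (3c) ⇒ 3c, clock 8
[2] DMA t2→A (5c) ∥ CU B:t1 (5c) ⇒ 5c, clock 13
[3] DMA t3→B (5c) ∥ CU A:t2 (5c) ⇒ 5c, clock 18
[4] DMA t4→A (2c) ∥ CU B:t3 (3c) ⇒ 3c, clock 21
[5] DMA t5→B (5c) ∥ CU A:t4 (8c) ⇒ 8c, clock 29
[6] DMA idle ∥ CU B:t5 (9c) ⇒ 9c, clock 38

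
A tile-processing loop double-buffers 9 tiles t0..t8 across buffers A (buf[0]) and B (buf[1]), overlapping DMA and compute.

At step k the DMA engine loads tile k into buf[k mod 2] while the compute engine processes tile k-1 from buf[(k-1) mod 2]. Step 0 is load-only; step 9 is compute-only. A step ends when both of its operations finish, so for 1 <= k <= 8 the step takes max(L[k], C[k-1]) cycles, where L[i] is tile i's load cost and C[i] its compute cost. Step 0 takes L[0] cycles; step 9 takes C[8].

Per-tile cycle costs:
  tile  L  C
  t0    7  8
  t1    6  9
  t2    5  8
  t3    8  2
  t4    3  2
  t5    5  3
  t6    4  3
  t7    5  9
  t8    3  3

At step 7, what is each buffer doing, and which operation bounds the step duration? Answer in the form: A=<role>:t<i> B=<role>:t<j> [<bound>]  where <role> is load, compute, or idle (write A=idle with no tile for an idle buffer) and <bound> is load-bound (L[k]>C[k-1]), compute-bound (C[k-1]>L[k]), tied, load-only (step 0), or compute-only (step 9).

  0. 7=7c; end=7; A:t0 B:-
  1. max(6,8)=8c; end=15; A:t0 B:t1
  2. max(5,9)=9c; end=24; A:t2 B:t1
  3. max(8,8)=8c; end=32; A:t2 B:t3
  4. max(3,2)=3c; end=35; A:t4 B:t3
  5. max(5,2)=5c; end=40; A:t4 B:t5
  6. max(4,3)=4c; end=44; A:t6 B:t5
  7. max(5,3)=5c; end=49; A:t6 B:t7
  8. max(3,9)=9c; end=58; A:t8 B:t7
  9. 3=3c; end=61; A:t8 B:t7

step 7: A=compute:t6 B=load:t7 [load-bound]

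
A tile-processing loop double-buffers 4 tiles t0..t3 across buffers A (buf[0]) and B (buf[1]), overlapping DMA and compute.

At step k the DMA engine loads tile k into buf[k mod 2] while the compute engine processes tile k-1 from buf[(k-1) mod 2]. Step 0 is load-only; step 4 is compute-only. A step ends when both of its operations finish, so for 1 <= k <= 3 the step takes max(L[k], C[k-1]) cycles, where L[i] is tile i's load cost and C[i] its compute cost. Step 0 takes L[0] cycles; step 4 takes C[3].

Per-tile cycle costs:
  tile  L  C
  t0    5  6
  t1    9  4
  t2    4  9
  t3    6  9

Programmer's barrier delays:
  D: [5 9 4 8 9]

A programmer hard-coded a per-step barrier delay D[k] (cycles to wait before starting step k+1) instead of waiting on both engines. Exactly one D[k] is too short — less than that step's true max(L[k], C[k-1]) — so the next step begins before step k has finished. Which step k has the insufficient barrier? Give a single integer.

[0] required=L[0]=5=5 vs D=5 ok
[1] required=max(L[1]=9,C[0]=6)=9 vs D=9 ok
[2] required=max(L[2]=4,C[1]=4)=4 vs D=4 ok
[3] required=max(L[3]=6,C[2]=9)=9 vs D=8 SHORT
[4] required=C[3]=9=9 vs D=9 ok

hazard at step 3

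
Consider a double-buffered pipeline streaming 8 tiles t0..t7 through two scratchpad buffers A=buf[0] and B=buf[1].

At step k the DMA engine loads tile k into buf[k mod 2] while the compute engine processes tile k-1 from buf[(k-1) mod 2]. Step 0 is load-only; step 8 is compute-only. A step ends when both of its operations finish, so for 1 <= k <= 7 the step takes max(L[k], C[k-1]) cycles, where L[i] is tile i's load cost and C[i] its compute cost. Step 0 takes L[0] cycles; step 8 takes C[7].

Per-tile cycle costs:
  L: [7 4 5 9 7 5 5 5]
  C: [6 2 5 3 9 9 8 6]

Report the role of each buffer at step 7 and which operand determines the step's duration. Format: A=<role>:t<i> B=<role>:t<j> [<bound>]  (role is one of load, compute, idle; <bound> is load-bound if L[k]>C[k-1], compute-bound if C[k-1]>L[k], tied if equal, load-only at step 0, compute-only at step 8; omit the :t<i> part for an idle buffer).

step 7: A=compute:t6 B=load:t7 [compute-bound]

k=0 load=t0/7c comp=- wait=7 total=7
k=1 load=t1/4c comp=t0/6c wait=6 total=13
k=2 load=t2/5c comp=t1/2c wait=5 total=18
k=3 load=t3/9c comp=t2/5c wait=9 total=27
k=4 load=t4/7c comp=t3/3c wait=7 total=34
k=5 load=t5/5c comp=t4/9c wait=9 total=43
k=6 load=t6/5c comp=t5/9c wait=9 total=52
k=7 load=t7/5c comp=t6/8c wait=8 total=60
k=8 load=- comp=t7/6c wait=6 total=66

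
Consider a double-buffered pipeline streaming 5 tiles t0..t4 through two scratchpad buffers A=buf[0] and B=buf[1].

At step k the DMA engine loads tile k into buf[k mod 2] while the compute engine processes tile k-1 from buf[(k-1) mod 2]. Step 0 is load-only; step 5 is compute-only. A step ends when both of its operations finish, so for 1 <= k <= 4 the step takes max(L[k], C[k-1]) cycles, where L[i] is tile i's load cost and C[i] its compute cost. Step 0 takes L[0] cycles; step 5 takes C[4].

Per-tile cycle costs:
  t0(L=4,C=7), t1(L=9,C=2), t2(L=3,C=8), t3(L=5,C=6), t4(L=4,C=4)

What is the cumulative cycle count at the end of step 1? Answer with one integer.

  0. 4=4c; end=4; A:t0 B:-
  1. max(9,7)=9c; end=13; A:t0 B:t1
  2. max(3,2)=3c; end=16; A:t2 B:t1
  3. max(5,8)=8c; end=24; A:t2 B:t3
  4. max(4,6)=6c; end=30; A:t4 B:t3
  5. 4=4c; end=34; A:t4 B:t3

end_cycle[1] = 13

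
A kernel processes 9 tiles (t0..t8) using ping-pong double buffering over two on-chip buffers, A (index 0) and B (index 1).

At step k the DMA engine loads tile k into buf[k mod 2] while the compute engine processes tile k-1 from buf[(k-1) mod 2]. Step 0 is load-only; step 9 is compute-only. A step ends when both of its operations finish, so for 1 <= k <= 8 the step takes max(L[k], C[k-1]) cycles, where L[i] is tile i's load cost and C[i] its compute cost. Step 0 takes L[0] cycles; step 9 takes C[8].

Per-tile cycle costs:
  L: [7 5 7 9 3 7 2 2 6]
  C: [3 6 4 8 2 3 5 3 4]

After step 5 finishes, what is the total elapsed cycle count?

k=0 load=t0/7c comp=- wait=7 total=7
k=1 load=t1/5c comp=t0/3c wait=5 total=12
k=2 load=t2/7c comp=t1/6c wait=7 total=19
k=3 load=t3/9c comp=t2/4c wait=9 total=28
k=4 load=t4/3c comp=t3/8c wait=8 total=36
k=5 load=t5/7c comp=t4/2c wait=7 total=43
k=6 load=t6/2c comp=t5/3c wait=3 total=46
k=7 load=t7/2c comp=t6/5c wait=5 total=51
k=8 load=t8/6c comp=t7/3c wait=6 total=57
k=9 load=- comp=t8/4c wait=4 total=61

end_cycle[5] = 43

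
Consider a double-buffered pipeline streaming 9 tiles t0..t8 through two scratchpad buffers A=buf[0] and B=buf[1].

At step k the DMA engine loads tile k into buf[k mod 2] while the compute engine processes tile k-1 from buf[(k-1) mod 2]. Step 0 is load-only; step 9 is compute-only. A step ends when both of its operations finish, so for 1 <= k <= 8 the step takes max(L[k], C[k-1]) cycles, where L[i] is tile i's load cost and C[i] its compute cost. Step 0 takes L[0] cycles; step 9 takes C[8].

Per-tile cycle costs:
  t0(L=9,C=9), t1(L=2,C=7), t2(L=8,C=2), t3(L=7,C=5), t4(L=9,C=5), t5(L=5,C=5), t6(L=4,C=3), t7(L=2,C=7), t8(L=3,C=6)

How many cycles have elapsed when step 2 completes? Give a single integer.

k=0 load=t0/9c comp=- wait=9 total=9
k=1 load=t1/2c comp=t0/9c wait=9 total=18
k=2 load=t2/8c comp=t1/7c wait=8 total=26
k=3 load=t3/7c comp=t2/2c wait=7 total=33
k=4 load=t4/9c comp=t3/5c wait=9 total=42
k=5 load=t5/5c comp=t4/5c wait=5 total=47
k=6 load=t6/4c comp=t5/5c wait=5 total=52
k=7 load=t7/2c comp=t6/3c wait=3 total=55
k=8 load=t8/3c comp=t7/7c wait=7 total=62
k=9 load=- comp=t8/6c wait=6 total=68

end_cycle[2] = 26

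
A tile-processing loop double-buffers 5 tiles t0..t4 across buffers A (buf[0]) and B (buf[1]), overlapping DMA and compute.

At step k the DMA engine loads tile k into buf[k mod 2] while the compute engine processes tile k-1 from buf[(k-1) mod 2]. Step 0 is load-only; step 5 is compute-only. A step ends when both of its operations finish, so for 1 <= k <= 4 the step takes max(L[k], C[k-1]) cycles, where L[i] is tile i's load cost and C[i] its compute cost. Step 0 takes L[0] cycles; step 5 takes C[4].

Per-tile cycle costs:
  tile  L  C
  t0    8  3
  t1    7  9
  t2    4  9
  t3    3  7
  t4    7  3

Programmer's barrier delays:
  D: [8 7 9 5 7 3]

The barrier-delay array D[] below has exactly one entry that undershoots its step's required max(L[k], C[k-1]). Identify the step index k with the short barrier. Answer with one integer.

hazard at step 3

k=0 barrier L[0]=8→8c, D[0]=8 ok
k=1 barrier max(L[1]=7,C[0]=3)→7c, D[1]=7 ok
k=2 barrier max(L[2]=4,C[1]=9)→9c, D[2]=9 ok
k=3 barrier max(L[3]=3,C[2]=9)→9c, D[3]=5 SHORT
k=4 barrier max(L[4]=7,C[3]=7)→7c, D[4]=7 ok
k=5 barrier C[4]=3→3c, D[5]=3 ok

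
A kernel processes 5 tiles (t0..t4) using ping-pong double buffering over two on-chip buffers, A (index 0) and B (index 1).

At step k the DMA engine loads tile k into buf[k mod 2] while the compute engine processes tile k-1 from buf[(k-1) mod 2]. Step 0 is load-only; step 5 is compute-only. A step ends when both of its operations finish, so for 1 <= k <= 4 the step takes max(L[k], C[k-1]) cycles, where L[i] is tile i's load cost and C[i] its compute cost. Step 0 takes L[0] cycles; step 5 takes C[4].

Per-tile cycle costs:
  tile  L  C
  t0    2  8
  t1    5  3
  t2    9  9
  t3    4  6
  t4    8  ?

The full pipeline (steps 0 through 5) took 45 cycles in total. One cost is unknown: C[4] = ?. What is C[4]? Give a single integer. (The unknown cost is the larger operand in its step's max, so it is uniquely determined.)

step 0: dur = L[0]=2 = 2
step 1: dur = max(L[1]=5, C[0]=8) = 8
step 2: dur = max(L[2]=9, C[1]=3) = 9
step 3: dur = max(L[3]=4, C[2]=9) = 9
step 4: dur = max(L[4]=8, C[3]=6) = 8
step 5: dur = C[4]=? = C[4]  (unknown; binding)
sum of known step durations = 36
dur[5] = total - known = 45 - 36 = 9
C[4] is the binding max in step 5, so C[4] = dur[5] = 9

C[4] = 9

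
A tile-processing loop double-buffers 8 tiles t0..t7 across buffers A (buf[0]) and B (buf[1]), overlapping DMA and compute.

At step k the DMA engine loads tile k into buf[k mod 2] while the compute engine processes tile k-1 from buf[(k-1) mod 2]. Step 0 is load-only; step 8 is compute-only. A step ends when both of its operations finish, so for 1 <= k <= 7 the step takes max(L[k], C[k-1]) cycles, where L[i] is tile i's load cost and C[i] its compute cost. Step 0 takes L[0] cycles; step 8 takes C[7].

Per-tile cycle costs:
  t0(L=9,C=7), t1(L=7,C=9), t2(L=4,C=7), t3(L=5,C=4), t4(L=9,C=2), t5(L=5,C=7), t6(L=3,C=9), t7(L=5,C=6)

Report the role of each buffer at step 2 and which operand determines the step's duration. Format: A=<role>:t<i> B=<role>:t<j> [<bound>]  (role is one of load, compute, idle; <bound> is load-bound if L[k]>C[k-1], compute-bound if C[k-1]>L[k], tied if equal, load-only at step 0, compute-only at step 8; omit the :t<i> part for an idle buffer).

  0. 9=9c; end=9; A:t0 B:-
  1. max(7,7)=7c; end=16; A:t0 B:t1
  2. max(4,9)=9c; end=25; A:t2 B:t1
  3. max(5,7)=7c; end=32; A:t2 B:t3
  4. max(9,4)=9c; end=41; A:t4 B:t3
  5. max(5,2)=5c; end=46; A:t4 B:t5
  6. max(3,7)=7c; end=53; A:t6 B:t5
  7. max(5,9)=9c; end=62; A:t6 B:t7
  8. 6=6c; end=68; A:t6 B:t7

step 2: A=load:t2 B=compute:t1 [compute-bound]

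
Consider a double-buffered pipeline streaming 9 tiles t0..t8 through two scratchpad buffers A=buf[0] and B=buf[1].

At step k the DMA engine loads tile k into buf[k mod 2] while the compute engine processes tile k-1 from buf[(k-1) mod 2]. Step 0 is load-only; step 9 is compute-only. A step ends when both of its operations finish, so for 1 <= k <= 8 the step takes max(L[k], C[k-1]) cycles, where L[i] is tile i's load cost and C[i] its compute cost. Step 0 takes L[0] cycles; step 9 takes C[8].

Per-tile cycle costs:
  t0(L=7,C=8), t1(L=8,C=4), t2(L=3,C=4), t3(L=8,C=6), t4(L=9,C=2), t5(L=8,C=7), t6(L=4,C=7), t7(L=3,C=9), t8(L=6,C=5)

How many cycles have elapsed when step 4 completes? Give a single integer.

step 0: L[0]=7 → dur=7, Σ=7 | A=load:t0 B=idle [load-only]
step 1: L[1]=8 C[0]=8 → dur=8, Σ=15 | A=compute:t0 B=load:t1 [tied]
step 2: L[2]=3 C[1]=4 → dur=4, Σ=19 | A=load:t2 B=compute:t1 [compute-bound]
step 3: L[3]=8 C[2]=4 → dur=8, Σ=27 | A=compute:t2 B=load:t3 [load-bound]
step 4: L[4]=9 C[3]=6 → dur=9, Σ=36 | A=load:t4 B=compute:t3 [load-bound]
step 5: L[5]=8 C[4]=2 → dur=8, Σ=44 | A=compute:t4 B=load:t5 [load-bound]
step 6: L[6]=4 C[5]=7 → dur=7, Σ=51 | A=load:t6 B=compute:t5 [compute-bound]
step 7: L[7]=3 C[6]=7 → dur=7, Σ=58 | A=compute:t6 B=load:t7 [compute-bound]
step 8: L[8]=6 C[7]=9 → dur=9, Σ=67 | A=load:t8 B=compute:t7 [compute-bound]
step 9: C[8]=5 → dur=5, Σ=72 | A=compute:t8 B=idle [compute-only]

end_cycle[4] = 36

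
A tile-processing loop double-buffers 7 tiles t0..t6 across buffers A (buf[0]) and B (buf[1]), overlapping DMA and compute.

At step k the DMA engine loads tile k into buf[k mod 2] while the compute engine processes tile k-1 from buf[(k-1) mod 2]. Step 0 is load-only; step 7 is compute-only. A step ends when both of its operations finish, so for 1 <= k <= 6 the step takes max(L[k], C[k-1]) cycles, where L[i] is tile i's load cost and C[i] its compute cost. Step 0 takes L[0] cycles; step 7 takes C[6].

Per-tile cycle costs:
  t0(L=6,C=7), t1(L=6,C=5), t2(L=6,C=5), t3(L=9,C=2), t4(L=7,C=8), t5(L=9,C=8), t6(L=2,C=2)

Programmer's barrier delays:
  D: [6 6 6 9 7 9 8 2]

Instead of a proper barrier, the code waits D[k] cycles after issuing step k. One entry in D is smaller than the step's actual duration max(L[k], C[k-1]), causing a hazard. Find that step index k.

k=0 barrier L[0]=6→6c, D[0]=6 ok
k=1 barrier max(L[1]=6,C[0]=7)→7c, D[1]=6 SHORT
k=2 barrier max(L[2]=6,C[1]=5)→6c, D[2]=6 ok
k=3 barrier max(L[3]=9,C[2]=5)→9c, D[3]=9 ok
k=4 barrier max(L[4]=7,C[3]=2)→7c, D[4]=7 ok
k=5 barrier max(L[5]=9,C[4]=8)→9c, D[5]=9 ok
k=6 barrier max(L[6]=2,C[5]=8)→8c, D[6]=8 ok
k=7 barrier C[6]=2→2c, D[7]=2 ok

hazard at step 1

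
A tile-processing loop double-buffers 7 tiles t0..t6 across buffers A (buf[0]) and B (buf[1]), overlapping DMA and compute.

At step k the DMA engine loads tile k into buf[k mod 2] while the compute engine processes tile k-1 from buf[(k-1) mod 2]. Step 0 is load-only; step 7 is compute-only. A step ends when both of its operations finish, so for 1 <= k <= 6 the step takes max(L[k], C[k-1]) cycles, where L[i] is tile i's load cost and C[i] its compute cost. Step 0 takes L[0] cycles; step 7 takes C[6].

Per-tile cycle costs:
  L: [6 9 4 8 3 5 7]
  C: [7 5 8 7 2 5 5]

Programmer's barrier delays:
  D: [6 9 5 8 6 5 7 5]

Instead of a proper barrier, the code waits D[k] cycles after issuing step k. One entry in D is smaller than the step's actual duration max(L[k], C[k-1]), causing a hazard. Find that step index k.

hazard at step 4

step 0: need L[0]=6 = 6; D[0]=6 ok
step 1: need max(L[1]=9,C[0]=7) = 9; D[1]=9 ok
step 2: need max(L[2]=4,C[1]=5) = 5; D[2]=5 ok
step 3: need max(L[3]=8,C[2]=8) = 8; D[3]=8 ok
step 4: need max(L[4]=3,C[3]=7) = 7; D[4]=6 SHORT
step 5: need max(L[5]=5,C[4]=2) = 5; D[5]=5 ok
step 6: need max(L[6]=7,C[5]=5) = 7; D[6]=7 ok
step 7: need C[6]=5 = 5; D[7]=5 ok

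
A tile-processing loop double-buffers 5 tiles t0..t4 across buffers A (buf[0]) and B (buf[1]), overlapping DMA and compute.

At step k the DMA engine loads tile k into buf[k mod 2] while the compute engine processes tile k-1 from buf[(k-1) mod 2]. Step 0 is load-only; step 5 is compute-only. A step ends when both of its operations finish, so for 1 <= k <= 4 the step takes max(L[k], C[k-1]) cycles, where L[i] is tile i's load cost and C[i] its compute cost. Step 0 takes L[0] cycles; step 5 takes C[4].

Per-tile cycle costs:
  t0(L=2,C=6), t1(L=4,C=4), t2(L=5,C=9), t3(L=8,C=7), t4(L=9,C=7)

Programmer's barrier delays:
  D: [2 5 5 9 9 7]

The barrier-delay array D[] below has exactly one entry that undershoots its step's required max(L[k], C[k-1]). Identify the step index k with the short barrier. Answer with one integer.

hazard at step 1

k=0 barrier L[0]=2→2c, D[0]=2 ok
k=1 barrier max(L[1]=4,C[0]=6)→6c, D[1]=5 SHORT
k=2 barrier max(L[2]=5,C[1]=4)→5c, D[2]=5 ok
k=3 barrier max(L[3]=8,C[2]=9)→9c, D[3]=9 ok
k=4 barrier max(L[4]=9,C[3]=7)→9c, D[4]=9 ok
k=5 barrier C[4]=7→7c, D[5]=7 ok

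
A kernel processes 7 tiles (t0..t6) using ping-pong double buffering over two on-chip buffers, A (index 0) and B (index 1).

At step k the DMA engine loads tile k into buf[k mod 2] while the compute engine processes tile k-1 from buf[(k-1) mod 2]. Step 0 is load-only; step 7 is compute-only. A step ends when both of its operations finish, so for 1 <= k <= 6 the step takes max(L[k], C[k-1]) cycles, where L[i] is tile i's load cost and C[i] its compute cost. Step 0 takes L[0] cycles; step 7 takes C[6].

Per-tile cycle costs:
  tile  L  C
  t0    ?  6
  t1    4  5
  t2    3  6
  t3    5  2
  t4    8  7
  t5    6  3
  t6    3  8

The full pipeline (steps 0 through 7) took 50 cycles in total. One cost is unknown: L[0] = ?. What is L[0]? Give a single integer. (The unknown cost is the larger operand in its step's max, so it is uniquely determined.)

step 0 → dur = L[0]=? = L[0]  (unknown; binding)
step 1 → dur = max(L[1]=4, C[0]=6) = 6
step 2 → dur = max(L[2]=3, C[1]=5) = 5
step 3 → dur = max(L[3]=5, C[2]=6) = 6
step 4 → dur = max(L[4]=8, C[3]=2) = 8
step 5 → dur = max(L[5]=6, C[4]=7) = 7
step 6 → dur = max(L[6]=3, C[5]=3) = 3
step 7 → dur = C[6]=8 = 8
sum of known step durations = 43
dur[0] = total - known = 50 - 43 = 7
L[0] is the binding max in step 0, so L[0] = dur[0] = 7

L[0] = 7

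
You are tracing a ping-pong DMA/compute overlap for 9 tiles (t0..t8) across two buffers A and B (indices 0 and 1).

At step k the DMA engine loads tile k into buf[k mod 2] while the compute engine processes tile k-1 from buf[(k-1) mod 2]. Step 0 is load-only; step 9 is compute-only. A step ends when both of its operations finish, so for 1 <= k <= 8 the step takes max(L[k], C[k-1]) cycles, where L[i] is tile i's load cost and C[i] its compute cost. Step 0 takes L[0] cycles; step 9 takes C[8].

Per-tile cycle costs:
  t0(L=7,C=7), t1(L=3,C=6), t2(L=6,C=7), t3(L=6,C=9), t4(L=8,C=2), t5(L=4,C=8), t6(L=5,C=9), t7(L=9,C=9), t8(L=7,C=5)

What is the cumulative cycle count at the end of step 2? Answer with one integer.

[0] DMA t0→A (7c) ∥ CU idle ⇒ 7c, clock 7
[1] DMA t1→B (3c) ∥ CU A:t0 (7c) ⇒ 7c, clock 14
[2] DMA t2→A (6c) ∥ CU B:t1 (6c) ⇒ 6c, clock 20
[3] DMA t3→B (6c) ∥ CU A:t2 (7c) ⇒ 7c, clock 27
[4] DMA t4→A (8c) ∥ CU B:t3 (9c) ⇒ 9c, clock 36
[5] DMA t5→B (4c) ∥ CU A:t4 (2c) ⇒ 4c, clock 40
[6] DMA t6→A (5c) ∥ CU B:t5 (8c) ⇒ 8c, clock 48
[7] DMA t7→B (9c) ∥ CU A:t6 (9c) ⇒ 9c, clock 57
[8] DMA t8→A (7c) ∥ CU B:t7 (9c) ⇒ 9c, clock 66
[9] DMA idle ∥ CU A:t8 (5c) ⇒ 5c, clock 71

end_cycle[2] = 20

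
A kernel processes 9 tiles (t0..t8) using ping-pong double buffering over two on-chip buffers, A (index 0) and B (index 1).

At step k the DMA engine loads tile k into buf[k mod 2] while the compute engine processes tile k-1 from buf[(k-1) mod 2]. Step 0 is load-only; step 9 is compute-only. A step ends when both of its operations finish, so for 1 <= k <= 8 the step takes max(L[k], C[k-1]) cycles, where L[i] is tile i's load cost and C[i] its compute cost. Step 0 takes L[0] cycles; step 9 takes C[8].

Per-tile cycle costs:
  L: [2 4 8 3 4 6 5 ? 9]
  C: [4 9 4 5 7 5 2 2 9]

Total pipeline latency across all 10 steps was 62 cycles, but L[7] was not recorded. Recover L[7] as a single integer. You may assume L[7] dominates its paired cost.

L[7] = 8

step 0: dur = L[0]=2 = 2
step 1: dur = max(L[1]=4, C[0]=4) = 4
step 2: dur = max(L[2]=8, C[1]=9) = 9
step 3: dur = max(L[3]=3, C[2]=4) = 4
step 4: dur = max(L[4]=4, C[3]=5) = 5
step 5: dur = max(L[5]=6, C[4]=7) = 7
step 6: dur = max(L[6]=5, C[5]=5) = 5
step 7: dur = max(L[7]=?, C[6]=2) = L[7]  (unknown; binding)
step 8: dur = max(L[8]=9, C[7]=2) = 9
step 9: dur = C[8]=9 = 9
sum of known step durations = 54
dur[7] = total - known = 62 - 54 = 8
L[7] is the binding max in step 7, so L[7] = dur[7] = 8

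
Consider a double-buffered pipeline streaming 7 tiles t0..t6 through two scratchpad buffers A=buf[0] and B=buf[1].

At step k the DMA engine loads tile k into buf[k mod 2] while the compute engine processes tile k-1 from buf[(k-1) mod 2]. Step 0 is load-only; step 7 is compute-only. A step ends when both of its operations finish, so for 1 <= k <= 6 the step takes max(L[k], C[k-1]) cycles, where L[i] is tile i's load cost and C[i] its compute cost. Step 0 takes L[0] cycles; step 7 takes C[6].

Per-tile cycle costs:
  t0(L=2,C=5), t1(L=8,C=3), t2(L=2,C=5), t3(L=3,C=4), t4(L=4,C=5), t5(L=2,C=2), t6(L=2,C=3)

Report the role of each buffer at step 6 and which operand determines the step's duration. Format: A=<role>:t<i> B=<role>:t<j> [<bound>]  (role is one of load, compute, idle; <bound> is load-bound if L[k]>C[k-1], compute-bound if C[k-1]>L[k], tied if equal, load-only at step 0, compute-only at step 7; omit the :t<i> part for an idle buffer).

step 6: A=load:t6 B=compute:t5 [tied]

[0] DMA t0→A (2c) ∥ CU idle ⇒ 2c, clock 2
[1] DMA t1→B (8c) ∥ CU A:t0 (5c) ⇒ 8c, clock 10
[2] DMA t2→A (2c) ∥ CU B:t1 (3c) ⇒ 3c, clock 13
[3] DMA t3→B (3c) ∥ CU A:t2 (5c) ⇒ 5c, clock 18
[4] DMA t4→A (4c) ∥ CU B:t3 (4c) ⇒ 4c, clock 22
[5] DMA t5→B (2c) ∥ CU A:t4 (5c) ⇒ 5c, clock 27
[6] DMA t6→A (2c) ∥ CU B:t5 (2c) ⇒ 2c, clock 29
[7] DMA idle ∥ CU A:t6 (3c) ⇒ 3c, clock 32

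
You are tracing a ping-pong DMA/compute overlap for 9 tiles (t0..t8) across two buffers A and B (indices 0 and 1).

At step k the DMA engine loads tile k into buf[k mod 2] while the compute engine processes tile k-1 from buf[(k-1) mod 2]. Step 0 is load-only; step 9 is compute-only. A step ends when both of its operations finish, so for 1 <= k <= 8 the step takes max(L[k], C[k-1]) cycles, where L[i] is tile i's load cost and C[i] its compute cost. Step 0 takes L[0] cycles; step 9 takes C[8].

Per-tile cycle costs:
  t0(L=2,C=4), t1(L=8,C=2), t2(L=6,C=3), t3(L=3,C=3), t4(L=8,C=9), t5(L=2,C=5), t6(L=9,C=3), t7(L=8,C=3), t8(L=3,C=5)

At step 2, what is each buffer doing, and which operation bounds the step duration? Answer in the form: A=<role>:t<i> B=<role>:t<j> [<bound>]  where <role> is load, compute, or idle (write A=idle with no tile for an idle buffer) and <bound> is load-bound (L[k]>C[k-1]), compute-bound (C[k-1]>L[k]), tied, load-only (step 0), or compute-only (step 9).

  0. 2=2c; end=2; A:t0 B:-
  1. max(8,4)=8c; end=10; A:t0 B:t1
  2. max(6,2)=6c; end=16; A:t2 B:t1
  3. max(3,3)=3c; end=19; A:t2 B:t3
  4. max(8,3)=8c; end=27; A:t4 B:t3
  5. max(2,9)=9c; end=36; A:t4 B:t5
  6. max(9,5)=9c; end=45; A:t6 B:t5
  7. max(8,3)=8c; end=53; A:t6 B:t7
  8. max(3,3)=3c; end=56; A:t8 B:t7
  9. 5=5c; end=61; A:t8 B:t7

step 2: A=load:t2 B=compute:t1 [load-bound]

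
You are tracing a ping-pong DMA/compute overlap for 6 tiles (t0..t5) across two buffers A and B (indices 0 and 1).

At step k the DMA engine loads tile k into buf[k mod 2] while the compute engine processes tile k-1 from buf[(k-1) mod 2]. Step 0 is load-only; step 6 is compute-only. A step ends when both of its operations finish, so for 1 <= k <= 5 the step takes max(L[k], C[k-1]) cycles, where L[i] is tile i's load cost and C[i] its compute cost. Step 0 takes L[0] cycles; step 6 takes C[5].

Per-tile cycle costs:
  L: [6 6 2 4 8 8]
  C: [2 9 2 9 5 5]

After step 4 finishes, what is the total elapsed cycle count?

  0. 6=6c; end=6; A:t0 B:-
  1. max(6,2)=6c; end=12; A:t0 B:t1
  2. max(2,9)=9c; end=21; A:t2 B:t1
  3. max(4,2)=4c; end=25; A:t2 B:t3
  4. max(8,9)=9c; end=34; A:t4 B:t3
  5. max(8,5)=8c; end=42; A:t4 B:t5
  6. 5=5c; end=47; A:t4 B:t5

end_cycle[4] = 34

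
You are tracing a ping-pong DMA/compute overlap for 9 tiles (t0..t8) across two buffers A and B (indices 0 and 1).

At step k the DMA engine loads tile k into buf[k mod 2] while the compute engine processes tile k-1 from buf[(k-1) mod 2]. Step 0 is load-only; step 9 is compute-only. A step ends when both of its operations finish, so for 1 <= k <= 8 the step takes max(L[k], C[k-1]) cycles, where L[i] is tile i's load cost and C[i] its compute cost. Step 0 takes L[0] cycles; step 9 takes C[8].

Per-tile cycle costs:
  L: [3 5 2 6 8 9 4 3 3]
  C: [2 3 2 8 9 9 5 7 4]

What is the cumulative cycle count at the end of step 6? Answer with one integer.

k=0 load=t0/3c comp=- wait=3 total=3
k=1 load=t1/5c comp=t0/2c wait=5 total=8
k=2 load=t2/2c comp=t1/3c wait=3 total=11
k=3 load=t3/6c comp=t2/2c wait=6 total=17
k=4 load=t4/8c comp=t3/8c wait=8 total=25
k=5 load=t5/9c comp=t4/9c wait=9 total=34
k=6 load=t6/4c comp=t5/9c wait=9 total=43
k=7 load=t7/3c comp=t6/5c wait=5 total=48
k=8 load=t8/3c comp=t7/7c wait=7 total=55
k=9 load=- comp=t8/4c wait=4 total=59

end_cycle[6] = 43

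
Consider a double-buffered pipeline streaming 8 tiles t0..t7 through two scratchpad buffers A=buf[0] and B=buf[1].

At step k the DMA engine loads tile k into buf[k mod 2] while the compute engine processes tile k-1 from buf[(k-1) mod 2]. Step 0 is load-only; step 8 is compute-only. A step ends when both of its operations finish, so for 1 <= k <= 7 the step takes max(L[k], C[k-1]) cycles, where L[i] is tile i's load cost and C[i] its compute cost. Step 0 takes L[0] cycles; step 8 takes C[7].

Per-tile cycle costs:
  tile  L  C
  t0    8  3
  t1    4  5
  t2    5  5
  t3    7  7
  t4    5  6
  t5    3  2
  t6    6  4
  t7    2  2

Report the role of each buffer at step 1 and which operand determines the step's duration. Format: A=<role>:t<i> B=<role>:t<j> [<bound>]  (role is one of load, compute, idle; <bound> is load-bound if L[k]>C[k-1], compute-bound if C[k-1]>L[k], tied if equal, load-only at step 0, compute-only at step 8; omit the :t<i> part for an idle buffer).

step 1: A=compute:t0 B=load:t1 [load-bound]

[0] DMA t0→A (8c) ∥ CU idle ⇒ 8c, clock 8
[1] DMA t1→B (4c) ∥ CU A:t0 (3c) ⇒ 4c, clock 12
[2] DMA t2→A (5c) ∥ CU B:t1 (5c) ⇒ 5c, clock 17
[3] DMA t3→B (7c) ∥ CU A:t2 (5c) ⇒ 7c, clock 24
[4] DMA t4→A (5c) ∥ CU B:t3 (7c) ⇒ 7c, clock 31
[5] DMA t5→B (3c) ∥ CU A:t4 (6c) ⇒ 6c, clock 37
[6] DMA t6→A (6c) ∥ CU B:t5 (2c) ⇒ 6c, clock 43
[7] DMA t7→B (2c) ∥ CU A:t6 (4c) ⇒ 4c, clock 47
[8] DMA idle ∥ CU B:t7 (2c) ⇒ 2c, clock 49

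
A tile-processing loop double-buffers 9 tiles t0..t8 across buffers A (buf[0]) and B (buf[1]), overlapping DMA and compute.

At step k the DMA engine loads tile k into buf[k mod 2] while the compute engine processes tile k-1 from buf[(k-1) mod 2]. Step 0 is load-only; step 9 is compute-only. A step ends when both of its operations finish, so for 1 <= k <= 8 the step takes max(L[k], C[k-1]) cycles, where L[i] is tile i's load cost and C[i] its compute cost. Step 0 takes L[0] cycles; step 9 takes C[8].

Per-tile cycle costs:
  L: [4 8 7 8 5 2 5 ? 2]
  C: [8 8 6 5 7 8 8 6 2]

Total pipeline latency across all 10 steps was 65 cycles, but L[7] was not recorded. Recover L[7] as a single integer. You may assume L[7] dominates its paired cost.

L[7] = 9

step 0 → dur = L[0]=4 = 4
step 1 → dur = max(L[1]=8, C[0]=8) = 8
step 2 → dur = max(L[2]=7, C[1]=8) = 8
step 3 → dur = max(L[3]=8, C[2]=6) = 8
step 4 → dur = max(L[4]=5, C[3]=5) = 5
step 5 → dur = max(L[5]=2, C[4]=7) = 7
step 6 → dur = max(L[6]=5, C[5]=8) = 8
step 7 → dur = max(L[7]=?, C[6]=8) = L[7]  (unknown; binding)
step 8 → dur = max(L[8]=2, C[7]=6) = 6
step 9 → dur = C[8]=2 = 2
sum of known step durations = 56
dur[7] = total - known = 65 - 56 = 9
L[7] is the binding max in step 7, so L[7] = dur[7] = 9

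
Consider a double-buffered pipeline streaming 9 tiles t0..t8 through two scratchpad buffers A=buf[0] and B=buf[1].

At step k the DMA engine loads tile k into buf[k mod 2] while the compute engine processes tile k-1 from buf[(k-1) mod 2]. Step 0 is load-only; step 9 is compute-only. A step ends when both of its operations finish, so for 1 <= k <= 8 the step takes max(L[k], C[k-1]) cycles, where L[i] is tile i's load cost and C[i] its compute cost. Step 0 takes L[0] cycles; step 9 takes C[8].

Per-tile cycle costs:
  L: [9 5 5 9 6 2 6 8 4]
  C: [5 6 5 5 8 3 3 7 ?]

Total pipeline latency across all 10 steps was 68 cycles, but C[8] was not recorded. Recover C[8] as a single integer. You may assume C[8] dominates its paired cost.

C[8] = 4

step 0: dur = L[0]=9 = 9
step 1: dur = max(L[1]=5, C[0]=5) = 5
step 2: dur = max(L[2]=5, C[1]=6) = 6
step 3: dur = max(L[3]=9, C[2]=5) = 9
step 4: dur = max(L[4]=6, C[3]=5) = 6
step 5: dur = max(L[5]=2, C[4]=8) = 8
step 6: dur = max(L[6]=6, C[5]=3) = 6
step 7: dur = max(L[7]=8, C[6]=3) = 8
step 8: dur = max(L[8]=4, C[7]=7) = 7
step 9: dur = C[8]=? = C[8]  (unknown; binding)
sum of known step durations = 64
dur[9] = total - known = 68 - 64 = 4
C[8] is the binding max in step 9, so C[8] = dur[9] = 4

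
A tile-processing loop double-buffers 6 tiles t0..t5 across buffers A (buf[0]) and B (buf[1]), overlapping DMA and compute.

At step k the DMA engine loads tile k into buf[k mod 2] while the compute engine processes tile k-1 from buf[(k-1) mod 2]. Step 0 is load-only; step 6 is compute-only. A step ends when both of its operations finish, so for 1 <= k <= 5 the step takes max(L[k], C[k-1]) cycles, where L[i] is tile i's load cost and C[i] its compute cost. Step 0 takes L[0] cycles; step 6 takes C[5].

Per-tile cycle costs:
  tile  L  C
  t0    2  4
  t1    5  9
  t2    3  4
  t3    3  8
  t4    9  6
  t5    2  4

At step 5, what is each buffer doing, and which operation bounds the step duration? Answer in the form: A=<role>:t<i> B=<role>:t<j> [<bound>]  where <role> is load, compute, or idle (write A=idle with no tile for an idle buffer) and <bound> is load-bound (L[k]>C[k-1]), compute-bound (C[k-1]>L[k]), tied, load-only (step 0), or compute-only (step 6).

step 5: A=compute:t4 B=load:t5 [compute-bound]

k=0 load=t0/2c comp=- wait=2 total=2
k=1 load=t1/5c comp=t0/4c wait=5 total=7
k=2 load=t2/3c comp=t1/9c wait=9 total=16
k=3 load=t3/3c comp=t2/4c wait=4 total=20
k=4 load=t4/9c comp=t3/8c wait=9 total=29
k=5 load=t5/2c comp=t4/6c wait=6 total=35
k=6 load=- comp=t5/4c wait=4 total=39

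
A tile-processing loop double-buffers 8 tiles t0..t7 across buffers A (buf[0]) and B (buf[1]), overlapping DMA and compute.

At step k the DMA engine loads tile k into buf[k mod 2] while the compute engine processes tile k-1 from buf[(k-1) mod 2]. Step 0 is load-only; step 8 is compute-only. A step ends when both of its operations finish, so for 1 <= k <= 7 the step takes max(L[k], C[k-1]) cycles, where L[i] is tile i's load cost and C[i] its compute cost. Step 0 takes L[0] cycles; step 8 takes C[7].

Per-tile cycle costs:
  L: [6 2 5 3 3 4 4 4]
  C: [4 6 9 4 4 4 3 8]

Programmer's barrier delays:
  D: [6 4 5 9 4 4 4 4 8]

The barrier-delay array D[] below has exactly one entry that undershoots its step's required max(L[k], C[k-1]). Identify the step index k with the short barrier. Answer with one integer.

k=0 barrier L[0]=6→6c, D[0]=6 ok
k=1 barrier max(L[1]=2,C[0]=4)→4c, D[1]=4 ok
k=2 barrier max(L[2]=5,C[1]=6)→6c, D[2]=5 SHORT
k=3 barrier max(L[3]=3,C[2]=9)→9c, D[3]=9 ok
k=4 barrier max(L[4]=3,C[3]=4)→4c, D[4]=4 ok
k=5 barrier max(L[5]=4,C[4]=4)→4c, D[5]=4 ok
k=6 barrier max(L[6]=4,C[5]=4)→4c, D[6]=4 ok
k=7 barrier max(L[7]=4,C[6]=3)→4c, D[7]=4 ok
k=8 barrier C[7]=8→8c, D[8]=8 ok

hazard at step 2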